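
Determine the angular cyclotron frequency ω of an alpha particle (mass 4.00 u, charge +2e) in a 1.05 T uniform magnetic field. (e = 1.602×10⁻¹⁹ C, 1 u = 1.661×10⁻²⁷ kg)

ω = |q|B/m.
ω = (3.204×10⁻¹⁹)(1.05)/6.644×10⁻²⁷ ≈ 5.06×10⁷ rad/s.

ω ≈ 5.06×10⁷ rad/s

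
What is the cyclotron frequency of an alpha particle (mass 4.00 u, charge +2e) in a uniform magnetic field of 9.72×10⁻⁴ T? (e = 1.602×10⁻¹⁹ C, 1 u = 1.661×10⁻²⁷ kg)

f ≈ 7460 Hz

f = |q|B/(2πm).
f = (3.204×10⁻¹⁹)(9.72×10⁻⁴)/(2π·6.644×10⁻²⁷) ≈ 7460 Hz.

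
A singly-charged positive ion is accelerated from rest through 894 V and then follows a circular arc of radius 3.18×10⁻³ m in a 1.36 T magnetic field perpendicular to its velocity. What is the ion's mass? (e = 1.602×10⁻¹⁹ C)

m ≈ 1.68×10⁻²⁷ kg

Combine |q|V = ½mv² and r = mv/(|q|B): eliminate v to get m = qB²r²/(2V).
m = (1.602×10⁻¹⁹)(1.36)²(3.18×10⁻³)²/(2·894) ≈ 1.68×10⁻²⁷ kg.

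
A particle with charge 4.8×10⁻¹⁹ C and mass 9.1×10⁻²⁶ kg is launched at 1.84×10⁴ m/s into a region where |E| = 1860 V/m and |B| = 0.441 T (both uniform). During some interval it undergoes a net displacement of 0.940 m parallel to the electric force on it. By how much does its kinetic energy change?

The magnetic force is always ⟂ v and does no work; only the electric force changes KE.
ΔKE = F_E · d = |q|E d = (4.8×10⁻¹⁹)(1860)(0.940) ≈ 8.39×10⁻¹⁶ J.

ΔKE ≈ 8.39×10⁻¹⁶ J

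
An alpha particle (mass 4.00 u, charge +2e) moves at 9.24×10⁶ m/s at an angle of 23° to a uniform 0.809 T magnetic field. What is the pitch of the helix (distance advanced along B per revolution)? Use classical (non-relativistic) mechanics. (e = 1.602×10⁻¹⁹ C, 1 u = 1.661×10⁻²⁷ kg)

p ≈ 1.37 m

v∥ = v cosθ = 9.24×10⁶·cos23° ≈ 8.505×10⁶ m/s.
T = 2πm/(|q|B) = 2π(6.644×10⁻²⁷)/((3.204×10⁻¹⁹)(0.809)) ≈ 1.611×10⁻⁷ s.
pitch = v∥ T = (8.505×10⁶)(1.611×10⁻⁷) ≈ 1.37 m.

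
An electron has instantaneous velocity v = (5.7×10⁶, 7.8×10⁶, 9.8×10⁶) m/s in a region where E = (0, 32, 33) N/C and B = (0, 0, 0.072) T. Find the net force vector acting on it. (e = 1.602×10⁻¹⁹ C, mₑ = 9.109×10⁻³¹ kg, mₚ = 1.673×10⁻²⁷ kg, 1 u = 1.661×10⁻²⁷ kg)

F ≈ (-9.00×10⁻¹⁴, 6.57×10⁻¹⁴, -5.29×10⁻¹⁸) N

v×B = (5.62×10⁵, -4.10×10⁵, 0) N/C.
E + v×B = (5.62×10⁵, -4.10×10⁵, 33.0) N/C.
F = q(E + v×B) = (−1.602×10⁻¹⁹ C)·(5.62×10⁵, -4.10×10⁵, 33.0) = (-9.00×10⁻¹⁴, 6.57×10⁻¹⁴, -5.29×10⁻¹⁸) N.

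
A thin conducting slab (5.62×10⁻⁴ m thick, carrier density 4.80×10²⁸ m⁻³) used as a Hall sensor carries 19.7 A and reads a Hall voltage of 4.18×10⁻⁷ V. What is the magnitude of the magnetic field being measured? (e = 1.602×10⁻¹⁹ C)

B ≈ 0.0917 T

From V_H = IB/(n e t), B = V_H n e t / I.
B = (4.18×10⁻⁷)(4.80×10²⁸)(1.602×10⁻¹⁹)(5.62×10⁻⁴)/19.7 ≈ 0.0917 T.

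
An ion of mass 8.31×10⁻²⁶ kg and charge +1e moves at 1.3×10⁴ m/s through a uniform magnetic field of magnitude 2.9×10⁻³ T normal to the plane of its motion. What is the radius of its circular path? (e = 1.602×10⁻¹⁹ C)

The magnetic force provides the centripetal force: |q|vB = mv²/r.
r = mv/(|q|B) = (8.31×10⁻²⁶)(1.3×10⁴)/((1.602×10⁻¹⁹)(2.9×10⁻³)) ≈ 2.3 m.

r ≈ 2.3 m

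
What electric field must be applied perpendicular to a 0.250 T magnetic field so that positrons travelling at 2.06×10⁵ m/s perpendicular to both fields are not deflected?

For straight-line motion qE = qvB, so E = vB.
E = 2.06×10⁵ × 0.250 = 5.15×10⁴ V/m.

E = 5.15×10⁴ V/m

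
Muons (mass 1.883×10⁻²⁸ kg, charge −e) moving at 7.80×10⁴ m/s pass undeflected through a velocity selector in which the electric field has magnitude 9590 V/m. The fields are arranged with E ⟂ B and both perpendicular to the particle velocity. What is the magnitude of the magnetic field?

B = 0.123 T

Balance of forces in the selector: qE = qvB ⇒ B = E/v.
B = 9590/7.80×10⁴ = 0.123 T.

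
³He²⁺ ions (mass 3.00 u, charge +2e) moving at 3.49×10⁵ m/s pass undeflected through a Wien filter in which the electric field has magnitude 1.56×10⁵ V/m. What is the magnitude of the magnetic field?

B = 0.447 T

Balance of forces in the selector: qE = qvB ⇒ B = E/v.
B = 1.56×10⁵/3.49×10⁵ = 0.447 T.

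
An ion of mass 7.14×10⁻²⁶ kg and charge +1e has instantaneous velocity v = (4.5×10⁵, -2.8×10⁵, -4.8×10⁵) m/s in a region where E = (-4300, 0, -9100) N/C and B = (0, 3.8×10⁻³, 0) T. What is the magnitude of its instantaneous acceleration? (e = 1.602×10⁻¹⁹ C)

v×B = (1820, 0, 1710) N/C.
E + v×B = (-2480, 0, -7390) N/C.
F = q(E + v×B) = (1.602×10⁻¹⁹ C)·(-2480, 0, -7390) = (-3.97×10⁻¹⁶, 0, -1.18×10⁻¹⁵) N.
|a| = |F|/m = 1.249×10⁻¹⁵/7.14×10⁻²⁶ ≈ 1.75×10¹⁰ m/s².

|a| ≈ 1.75×10¹⁰ m/s²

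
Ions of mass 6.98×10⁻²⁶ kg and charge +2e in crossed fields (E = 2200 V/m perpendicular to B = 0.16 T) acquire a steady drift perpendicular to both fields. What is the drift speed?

The E×B drift speed is v_d = E/B.
v_d = 2200/0.16 = 1.4×10⁴ m/s.

v_d ≈ 1.4×10⁴ m/s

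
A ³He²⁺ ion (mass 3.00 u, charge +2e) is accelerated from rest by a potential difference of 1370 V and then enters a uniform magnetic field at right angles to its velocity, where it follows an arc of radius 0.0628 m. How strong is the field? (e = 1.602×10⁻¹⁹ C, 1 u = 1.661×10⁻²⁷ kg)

v = √(2|q|V/m) = √(2·3.204×10⁻¹⁹·1370/4.983×10⁻²⁷) ≈ 4.197×10⁵ m/s.
B = mv/(|q|r) = (4.983×10⁻²⁷)(4.197×10⁵)/((3.204×10⁻¹⁹)(0.0628)) ≈ 0.104 T.

B ≈ 0.104 T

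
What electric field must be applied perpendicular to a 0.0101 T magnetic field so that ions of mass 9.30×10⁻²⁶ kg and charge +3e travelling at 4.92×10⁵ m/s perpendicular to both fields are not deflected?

E = 4970 V/m

For straight-line motion qE = qvB, so E = vB.
E = 4.92×10⁵ × 0.0101 = 4970 V/m.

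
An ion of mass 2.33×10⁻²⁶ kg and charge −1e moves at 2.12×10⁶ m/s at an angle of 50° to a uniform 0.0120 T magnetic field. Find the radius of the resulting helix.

r ≈ 19.7 m

v⊥ = v sinθ = 2.12×10⁶·sin50° ≈ 1.624×10⁶ m/s.
r = m v⊥/(|q|B) = (2.33×10⁻²⁶)(1.624×10⁶)/((1.602×10⁻¹⁹)(0.0120)) ≈ 19.7 m.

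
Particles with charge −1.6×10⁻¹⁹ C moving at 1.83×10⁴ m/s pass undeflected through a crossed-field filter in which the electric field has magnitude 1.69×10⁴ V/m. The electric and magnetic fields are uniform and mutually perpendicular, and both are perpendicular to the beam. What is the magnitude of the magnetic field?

Balance of forces in the selector: qE = qvB ⇒ B = E/v.
B = 1.69×10⁴/1.83×10⁴ = 0.923 T.

B = 0.923 T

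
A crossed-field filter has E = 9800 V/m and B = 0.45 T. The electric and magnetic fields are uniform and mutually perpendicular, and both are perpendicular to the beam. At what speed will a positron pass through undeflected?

v = 2.2×10⁴ m/s

Straight-line motion ⇒ electric and magnetic forces cancel, so E = vB.
v = E/B = 9800/0.45 = 2.2×10⁴ m/s.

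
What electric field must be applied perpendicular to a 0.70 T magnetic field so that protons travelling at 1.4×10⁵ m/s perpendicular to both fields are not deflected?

For straight-line motion qE = qvB, so E = vB.
E = 1.4×10⁵ × 0.70 = 9.8×10⁴ V/m.

E = 9.8×10⁴ V/m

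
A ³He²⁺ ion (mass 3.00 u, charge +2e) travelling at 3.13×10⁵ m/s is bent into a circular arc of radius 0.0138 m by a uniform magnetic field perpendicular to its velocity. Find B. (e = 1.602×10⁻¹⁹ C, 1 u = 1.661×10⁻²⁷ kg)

From |q|vB = mv²/r, B = mv/(|q|r).
B = (4.983×10⁻²⁷)(3.13×10⁵)/((3.204×10⁻¹⁹)(0.0138)) ≈ 0.353 T.

B ≈ 0.353 T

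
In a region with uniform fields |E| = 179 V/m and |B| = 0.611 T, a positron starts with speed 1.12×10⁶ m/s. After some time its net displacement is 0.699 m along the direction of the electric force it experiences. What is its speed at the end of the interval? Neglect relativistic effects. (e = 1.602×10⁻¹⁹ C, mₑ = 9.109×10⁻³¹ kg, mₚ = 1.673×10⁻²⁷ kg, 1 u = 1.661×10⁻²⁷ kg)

v_f ≈ 6.73×10⁶ m/s

B does no work; ΔKE = |q|E d.
½mv_f² = ½mv₀² + |q|Ed = ½(9.109×10⁻³¹)(1.12×10⁶)² + (1.602×10⁻¹⁹)(179)(0.699) ≈ 5.713×10⁻¹⁹ J + 2.004×10⁻¹⁷ J ≈ 2.062×10⁻¹⁷ J.
v_f = √(2·2.062×10⁻¹⁷/9.109×10⁻³¹) ≈ 6.73×10⁶ m/s.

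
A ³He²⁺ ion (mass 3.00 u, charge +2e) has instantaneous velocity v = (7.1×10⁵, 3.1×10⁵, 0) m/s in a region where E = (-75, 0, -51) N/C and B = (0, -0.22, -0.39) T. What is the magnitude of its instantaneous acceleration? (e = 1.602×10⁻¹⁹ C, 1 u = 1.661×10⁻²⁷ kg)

|a| ≈ 2.19×10¹³ m/s²

v×B = (-1.21×10⁵, 2.77×10⁵, -1.56×10⁵) N/C.
E + v×B = (-1.21×10⁵, 2.77×10⁵, -1.56×10⁵) N/C.
F = q(E + v×B) = (3.204×10⁻¹⁹ C)·(-1.21×10⁵, 2.77×10⁵, -1.56×10⁵) = (-3.88×10⁻¹⁴, 8.87×10⁻¹⁴, -5.01×10⁻¹⁴) N.
|a| = |F|/m = 1.090×10⁻¹³/4.983×10⁻²⁷ ≈ 2.19×10¹³ m/s².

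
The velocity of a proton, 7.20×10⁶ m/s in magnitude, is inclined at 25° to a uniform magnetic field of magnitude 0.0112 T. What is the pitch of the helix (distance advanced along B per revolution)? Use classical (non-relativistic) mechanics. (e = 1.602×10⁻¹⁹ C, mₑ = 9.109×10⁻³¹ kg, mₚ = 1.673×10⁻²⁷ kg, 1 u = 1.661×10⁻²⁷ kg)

v∥ = v cosθ = 7.20×10⁶·cos25° ≈ 6.525×10⁶ m/s.
T = 2πm/(|q|B) = 2π(1.673×10⁻²⁷)/((1.602×10⁻¹⁹)(0.0112)) ≈ 5.859×10⁻⁶ s.
pitch = v∥ T = (6.525×10⁶)(5.859×10⁻⁶) ≈ 38.2 m.

p ≈ 38.2 m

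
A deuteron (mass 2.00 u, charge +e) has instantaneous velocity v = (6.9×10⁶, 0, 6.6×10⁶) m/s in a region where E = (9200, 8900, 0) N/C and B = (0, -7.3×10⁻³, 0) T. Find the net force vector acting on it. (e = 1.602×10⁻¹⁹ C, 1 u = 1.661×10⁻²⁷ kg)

F ≈ (9.19×10⁻¹⁵, 1.43×10⁻¹⁵, -8.07×10⁻¹⁵) N

v×B = (4.82×10⁴, 0, -5.04×10⁴) N/C.
E + v×B = (5.74×10⁴, 8900, -5.04×10⁴) N/C.
F = q(E + v×B) = (1.602×10⁻¹⁹ C)·(5.74×10⁴, 8900, -5.04×10⁴) = (9.19×10⁻¹⁵, 1.43×10⁻¹⁵, -8.07×10⁻¹⁵) N.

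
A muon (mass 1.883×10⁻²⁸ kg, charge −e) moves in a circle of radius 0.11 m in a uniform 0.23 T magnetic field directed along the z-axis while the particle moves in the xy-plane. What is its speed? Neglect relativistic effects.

From |q|vB = mv²/r, v = |q|Br/m.
v = (1.602×10⁻¹⁹)(0.23)(0.11)/1.883×10⁻²⁸ ≈ 2.2×10⁷ m/s.

v ≈ 2.2×10⁷ m/s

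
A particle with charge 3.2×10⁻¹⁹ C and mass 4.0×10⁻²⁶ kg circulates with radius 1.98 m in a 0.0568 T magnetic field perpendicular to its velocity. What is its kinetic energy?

v = |q|Br/m, then KE = ½mv² = (qBr)²/(2m).
v = (3.2×10⁻¹⁹)(0.0568)(1.98)/4.0×10⁻²⁶ ≈ 8.997×10⁵ m/s.
KE = ½(4.0×10⁻²⁶)(8.997×10⁵)² ≈ 1.62×10⁻¹⁴ J = 1.01×10⁵ eV.

KE ≈ 1.01×10⁵ eV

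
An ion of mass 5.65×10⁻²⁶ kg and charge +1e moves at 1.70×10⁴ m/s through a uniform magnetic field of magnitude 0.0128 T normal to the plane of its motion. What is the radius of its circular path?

The magnetic force provides the centripetal force: |q|vB = mv²/r.
r = mv/(|q|B) = (5.65×10⁻²⁶)(1.70×10⁴)/((1.602×10⁻¹⁹)(0.0128)) ≈ 0.468 m.

r ≈ 0.468 m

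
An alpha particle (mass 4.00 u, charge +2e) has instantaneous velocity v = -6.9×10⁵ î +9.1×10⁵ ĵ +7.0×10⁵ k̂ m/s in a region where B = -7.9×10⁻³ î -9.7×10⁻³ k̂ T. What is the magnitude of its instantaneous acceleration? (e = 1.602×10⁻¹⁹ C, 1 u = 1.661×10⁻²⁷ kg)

v×B = (-8830, -1.22×10⁴, 7190) N/C.
F = q v×B = (3.204×10⁻¹⁹ C)·(-8830, -1.22×10⁴, 7190) = (-2.83×10⁻¹⁵, -3.92×10⁻¹⁵, 2.30×10⁻¹⁵) N.
|a| = |F|/m = 5.352×10⁻¹⁵/6.644×10⁻²⁷ ≈ 8.05×10¹¹ m/s².

|a| ≈ 8.05×10¹¹ m/s²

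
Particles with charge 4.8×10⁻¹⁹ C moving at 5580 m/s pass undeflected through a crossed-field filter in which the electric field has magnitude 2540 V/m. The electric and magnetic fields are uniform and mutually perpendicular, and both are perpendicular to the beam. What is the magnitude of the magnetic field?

Balance of forces in the selector: qE = qvB ⇒ B = E/v.
B = 2540/5580 = 0.455 T.

B = 0.455 T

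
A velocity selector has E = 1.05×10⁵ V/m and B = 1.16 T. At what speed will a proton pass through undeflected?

v = 9.05×10⁴ m/s

Zero net Lorentz force requires |qE| = |q v×B|, i.e. E = vB.
v = E/B = 1.05×10⁵/1.16 = 9.05×10⁴ m/s.
The result is independent of the particle's charge and mass.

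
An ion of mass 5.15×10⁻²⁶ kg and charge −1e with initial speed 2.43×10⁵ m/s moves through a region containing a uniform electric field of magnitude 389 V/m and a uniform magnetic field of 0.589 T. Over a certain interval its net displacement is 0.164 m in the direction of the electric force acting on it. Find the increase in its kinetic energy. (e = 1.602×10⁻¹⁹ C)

The magnetic force is always ⟂ v and does no work; only the electric force changes KE.
ΔKE = F_E · d = |q|E d = (1.602×10⁻¹⁹)(389)(0.164) ≈ 1.02×10⁻¹⁷ J.

ΔKE ≈ 1.02×10⁻¹⁷ J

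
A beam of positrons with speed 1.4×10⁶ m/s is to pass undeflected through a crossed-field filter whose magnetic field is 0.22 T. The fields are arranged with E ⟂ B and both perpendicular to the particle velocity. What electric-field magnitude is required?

E = 3.1×10⁵ V/m

For straight-line motion qE = qvB, so E = vB.
E = 1.4×10⁶ × 0.22 = 3.1×10⁵ V/m.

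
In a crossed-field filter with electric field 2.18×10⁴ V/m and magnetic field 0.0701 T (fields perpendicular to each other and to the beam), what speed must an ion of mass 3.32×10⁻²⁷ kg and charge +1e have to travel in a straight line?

Straight-line motion ⇒ electric and magnetic forces cancel, so E = vB.
v = E/B = 2.18×10⁴/0.0701 = 3.11×10⁵ m/s.
The result is independent of the particle's charge and mass.

v = 3.11×10⁵ m/s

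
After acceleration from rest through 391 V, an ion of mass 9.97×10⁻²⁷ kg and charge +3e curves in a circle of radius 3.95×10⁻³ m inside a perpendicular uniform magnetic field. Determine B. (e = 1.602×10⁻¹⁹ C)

v = √(2|q|V/m) = √(2·4.806×10⁻¹⁹·391/9.97×10⁻²⁷) ≈ 1.942×10⁵ m/s.
B = mv/(|q|r) = (9.97×10⁻²⁷)(1.942×10⁵)/((4.806×10⁻¹⁹)(3.95×10⁻³)) ≈ 1.02 T.

B ≈ 1.02 T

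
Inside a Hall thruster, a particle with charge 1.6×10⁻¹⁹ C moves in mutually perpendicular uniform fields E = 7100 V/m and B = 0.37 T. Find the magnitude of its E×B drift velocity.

The E×B drift speed is v_d = E/B.
v_d = 7100/0.37 = 1.9×10⁴ m/s.

v_d ≈ 1.9×10⁴ m/s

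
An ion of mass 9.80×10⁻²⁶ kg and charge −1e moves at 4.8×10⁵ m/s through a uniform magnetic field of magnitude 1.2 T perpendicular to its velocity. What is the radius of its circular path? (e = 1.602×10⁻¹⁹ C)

The magnetic force provides the centripetal force: |q|vB = mv²/r.
r = mv/(|q|B) = (9.80×10⁻²⁶)(4.8×10⁵)/((1.602×10⁻¹⁹)(1.2)) ≈ 0.24 m.

r ≈ 0.24 m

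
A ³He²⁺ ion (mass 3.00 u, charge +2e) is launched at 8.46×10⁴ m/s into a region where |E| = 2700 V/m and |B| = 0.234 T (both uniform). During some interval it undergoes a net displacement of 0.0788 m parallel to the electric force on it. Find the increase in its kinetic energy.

The magnetic force is always ⟂ v and does no work; only the electric force changes KE.
ΔKE = F_E · d = |q|E d = (3.204×10⁻¹⁹)(2700)(0.0788) ≈ 6.82×10⁻¹⁷ J.

ΔKE ≈ 6.82×10⁻¹⁷ J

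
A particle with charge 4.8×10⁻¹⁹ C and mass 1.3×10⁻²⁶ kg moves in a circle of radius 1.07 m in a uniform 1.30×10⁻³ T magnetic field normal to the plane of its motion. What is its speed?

From |q|vB = mv²/r, v = |q|Br/m.
v = (4.8×10⁻¹⁹)(1.30×10⁻³)(1.07)/1.3×10⁻²⁶ ≈ 5.14×10⁴ m/s.

v ≈ 5.14×10⁴ m/s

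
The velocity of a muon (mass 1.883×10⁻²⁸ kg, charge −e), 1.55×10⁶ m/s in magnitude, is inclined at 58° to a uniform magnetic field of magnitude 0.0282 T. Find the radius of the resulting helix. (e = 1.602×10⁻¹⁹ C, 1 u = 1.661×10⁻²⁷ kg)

r ≈ 0.0548 m

v⊥ = v sinθ = 1.55×10⁶·sin58° ≈ 1.314×10⁶ m/s.
r = m v⊥/(|q|B) = (1.883×10⁻²⁸)(1.314×10⁶)/((1.602×10⁻¹⁹)(0.0282)) ≈ 0.0548 m.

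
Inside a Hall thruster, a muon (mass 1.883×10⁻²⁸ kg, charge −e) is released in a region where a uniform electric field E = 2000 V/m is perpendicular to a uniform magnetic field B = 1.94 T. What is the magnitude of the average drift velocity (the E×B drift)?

The steady drift has the magnetic force balancing the electric force, so v_d = E/B.
v_d = 2000/1.94 = 1030 m/s.

v_d ≈ 1030 m/s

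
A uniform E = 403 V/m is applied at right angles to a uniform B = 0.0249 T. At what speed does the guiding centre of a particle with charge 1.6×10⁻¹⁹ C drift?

v_d ≈ 1.62×10⁴ m/s

In crossed fields the guiding centre drifts at v_d = |E×B|/B² = E/B, independent of charge and mass.
v_d = 403/0.0249 = 1.62×10⁴ m/s.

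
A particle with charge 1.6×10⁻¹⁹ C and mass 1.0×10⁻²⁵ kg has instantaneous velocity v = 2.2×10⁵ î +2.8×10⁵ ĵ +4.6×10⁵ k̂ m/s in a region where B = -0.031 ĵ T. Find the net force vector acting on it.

v×B = (1.43×10⁴, 0, -6820) N/C.
F = q v×B = (1.6×10⁻¹⁹ C)·(1.43×10⁴, 0, -6820) = (2.28×10⁻¹⁵, 0, -1.09×10⁻¹⁵) N.

F ≈ (2.28×10⁻¹⁵, 0, -1.09×10⁻¹⁵) N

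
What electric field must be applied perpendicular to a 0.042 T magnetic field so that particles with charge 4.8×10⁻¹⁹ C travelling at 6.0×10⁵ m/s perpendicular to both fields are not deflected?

E = 2.5×10⁴ V/m

For straight-line motion qE = qvB, so E = vB.
E = 6.0×10⁵ × 0.042 = 2.5×10⁴ V/m.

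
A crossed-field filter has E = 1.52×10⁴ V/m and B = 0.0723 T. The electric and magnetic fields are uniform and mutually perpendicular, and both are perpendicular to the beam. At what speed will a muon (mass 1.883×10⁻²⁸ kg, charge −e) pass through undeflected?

v = 2.10×10⁵ m/s

For undeflected motion the electric and magnetic forces balance: qE = qvB.
v = E/B = 1.52×10⁴/0.0723 = 2.10×10⁵ m/s.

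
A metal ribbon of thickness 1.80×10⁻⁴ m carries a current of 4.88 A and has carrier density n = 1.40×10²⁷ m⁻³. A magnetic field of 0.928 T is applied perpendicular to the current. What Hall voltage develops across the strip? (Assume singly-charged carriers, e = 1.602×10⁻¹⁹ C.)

V_H = IB/(n e t).
V_H = (4.88)(0.928)/((1.40×10²⁷)(1.602×10⁻¹⁹)(1.80×10⁻⁴)) ≈ 1.12×10⁻⁴ V.

V_H ≈ 1.12×10⁻⁴ V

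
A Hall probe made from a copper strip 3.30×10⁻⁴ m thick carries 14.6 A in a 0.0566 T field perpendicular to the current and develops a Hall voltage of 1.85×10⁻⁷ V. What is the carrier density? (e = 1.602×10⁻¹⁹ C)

From V_H = IB/(n e t), n = IB/(V_H e t).
n = (14.6)(0.0566)/((1.85×10⁻⁷)(1.602×10⁻¹⁹)(3.30×10⁻⁴)) ≈ 8.45×10²⁸ m⁻³.

n ≈ 8.45×10²⁸ m⁻³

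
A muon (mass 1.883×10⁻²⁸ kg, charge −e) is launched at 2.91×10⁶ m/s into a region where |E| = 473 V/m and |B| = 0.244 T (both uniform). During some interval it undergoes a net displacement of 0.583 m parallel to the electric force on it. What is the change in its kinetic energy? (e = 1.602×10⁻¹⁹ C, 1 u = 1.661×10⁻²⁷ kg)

ΔKE ≈ 4.42×10⁻¹⁷ J

The magnetic force is always ⟂ v and does no work; only the electric force changes KE.
ΔKE = F_E · d = |q|E d = (1.602×10⁻¹⁹)(473)(0.583) ≈ 4.42×10⁻¹⁷ J.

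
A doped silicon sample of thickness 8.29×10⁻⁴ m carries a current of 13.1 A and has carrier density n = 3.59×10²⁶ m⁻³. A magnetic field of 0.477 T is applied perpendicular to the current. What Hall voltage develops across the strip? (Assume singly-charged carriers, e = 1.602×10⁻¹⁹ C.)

V_H = IB/(n e t).
V_H = (13.1)(0.477)/((3.59×10²⁶)(1.602×10⁻¹⁹)(8.29×10⁻⁴)) ≈ 1.31×10⁻⁴ V.

V_H ≈ 1.31×10⁻⁴ V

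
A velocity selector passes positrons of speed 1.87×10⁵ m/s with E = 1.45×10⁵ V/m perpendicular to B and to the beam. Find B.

Balance of forces in the selector: qE = qvB ⇒ B = E/v.
B = 1.45×10⁵/1.87×10⁵ = 0.775 T.

B = 0.775 T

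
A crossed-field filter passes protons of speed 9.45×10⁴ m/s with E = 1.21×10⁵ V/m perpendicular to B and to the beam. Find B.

B = 1.28 T

Balance of forces in the selector: qE = qvB ⇒ B = E/v.
B = 1.21×10⁵/9.45×10⁴ = 1.28 T.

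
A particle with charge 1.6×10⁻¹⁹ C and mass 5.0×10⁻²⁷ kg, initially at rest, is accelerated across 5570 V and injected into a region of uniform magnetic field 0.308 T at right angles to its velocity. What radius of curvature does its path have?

r ≈ 0.0606 m

Acceleration: |q|V = ½mv² ⇒ v = √(2|q|V/m) = √(2·1.6×10⁻¹⁹·5570/5.0×10⁻²⁷) ≈ 5.971×10⁵ m/s.
In the field: r = mv/(|q|B) = (5.0×10⁻²⁷)(5.971×10⁵)/((1.6×10⁻¹⁹)(0.308)) ≈ 0.0606 m.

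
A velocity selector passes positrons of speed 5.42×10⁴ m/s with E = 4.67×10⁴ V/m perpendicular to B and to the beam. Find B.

B = 0.862 T

Balance of forces in the selector: qE = qvB ⇒ B = E/v.
B = 4.67×10⁴/5.42×10⁴ = 0.862 T.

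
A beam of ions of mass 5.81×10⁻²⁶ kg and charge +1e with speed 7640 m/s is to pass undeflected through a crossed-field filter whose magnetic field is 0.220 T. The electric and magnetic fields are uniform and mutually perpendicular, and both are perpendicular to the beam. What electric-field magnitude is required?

For straight-line motion qE = qvB, so E = vB.
E = 7640 × 0.220 = 1680 V/m.

E = 1680 V/m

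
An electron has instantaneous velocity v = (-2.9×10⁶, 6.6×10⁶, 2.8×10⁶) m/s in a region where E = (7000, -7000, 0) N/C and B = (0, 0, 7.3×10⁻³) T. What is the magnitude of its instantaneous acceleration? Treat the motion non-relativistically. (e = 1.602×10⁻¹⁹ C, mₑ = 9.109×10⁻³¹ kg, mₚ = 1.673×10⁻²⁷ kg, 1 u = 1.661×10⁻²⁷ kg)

|a| ≈ 1.00×10¹⁶ m/s²

v×B = (4.82×10⁴, 2.12×10⁴, 0) N/C.
E + v×B = (5.52×10⁴, 1.42×10⁴, 0) N/C.
F = q(E + v×B) = (−1.602×10⁻¹⁹ C)·(5.52×10⁴, 1.42×10⁴, 0) = (-8.84×10⁻¹⁵, -2.27×10⁻¹⁵, 0) N.
|a| = |F|/m = 9.127×10⁻¹⁵/9.109×10⁻³¹ ≈ 1.00×10¹⁶ m/s².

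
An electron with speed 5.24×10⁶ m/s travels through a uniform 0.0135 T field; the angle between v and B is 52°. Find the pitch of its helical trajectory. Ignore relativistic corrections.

p ≈ 8.54×10⁻³ m

v∥ = v cosθ = 5.24×10⁶·cos52° ≈ 3.226×10⁶ m/s.
T = 2πm/(|q|B) = 2π(9.109×10⁻³¹)/((1.602×10⁻¹⁹)(0.0135)) ≈ 2.646×10⁻⁹ s.
pitch = v∥ T = (3.226×10⁶)(2.646×10⁻⁹) ≈ 8.54×10⁻³ m.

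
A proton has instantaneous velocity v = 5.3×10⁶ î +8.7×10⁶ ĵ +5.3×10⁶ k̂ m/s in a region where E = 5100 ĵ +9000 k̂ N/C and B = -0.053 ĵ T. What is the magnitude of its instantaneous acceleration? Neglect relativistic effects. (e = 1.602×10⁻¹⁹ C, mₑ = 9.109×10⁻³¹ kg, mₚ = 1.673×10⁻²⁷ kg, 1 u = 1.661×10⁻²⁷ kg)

|a| ≈ 3.74×10¹³ m/s²

v×B = (2.81×10⁵, 0, -2.81×10⁵) N/C.
E + v×B = (2.81×10⁵, 5100, -2.72×10⁵) N/C.
F = q(E + v×B) = (1.602×10⁻¹⁹ C)·(2.81×10⁵, 5100, -2.72×10⁵) = (4.50×10⁻¹⁴, 8.17×10⁻¹⁶, -4.36×10⁻¹⁴) N.
|a| = |F|/m = 6.263×10⁻¹⁴/1.673×10⁻²⁷ ≈ 3.74×10¹³ m/s².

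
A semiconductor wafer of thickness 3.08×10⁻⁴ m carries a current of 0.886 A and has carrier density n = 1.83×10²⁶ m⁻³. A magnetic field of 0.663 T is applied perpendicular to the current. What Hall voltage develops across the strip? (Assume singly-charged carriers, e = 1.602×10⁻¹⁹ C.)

V_H = IB/(n e t).
V_H = (0.886)(0.663)/((1.83×10²⁶)(1.602×10⁻¹⁹)(3.08×10⁻⁴)) ≈ 6.51×10⁻⁵ V.

V_H ≈ 6.51×10⁻⁵ V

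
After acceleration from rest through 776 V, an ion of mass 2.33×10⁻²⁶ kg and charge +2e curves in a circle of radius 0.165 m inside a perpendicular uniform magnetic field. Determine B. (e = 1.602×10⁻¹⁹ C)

v = √(2|q|V/m) = √(2·3.204×10⁻¹⁹·776/2.33×10⁻²⁶) ≈ 1.461×10⁵ m/s.
B = mv/(|q|r) = (2.33×10⁻²⁶)(1.461×10⁵)/((3.204×10⁻¹⁹)(0.165)) ≈ 0.0644 T.

B ≈ 0.0644 T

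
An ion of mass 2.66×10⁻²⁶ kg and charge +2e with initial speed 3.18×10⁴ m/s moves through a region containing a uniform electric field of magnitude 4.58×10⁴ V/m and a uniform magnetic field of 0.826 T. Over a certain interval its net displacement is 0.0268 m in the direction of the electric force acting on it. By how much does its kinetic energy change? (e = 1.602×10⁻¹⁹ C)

ΔKE ≈ 3.93×10⁻¹⁶ J

The magnetic force is always ⟂ v and does no work; only the electric force changes KE.
ΔKE = F_E · d = |q|E d = (3.204×10⁻¹⁹)(4.58×10⁴)(0.0268) ≈ 3.93×10⁻¹⁶ J.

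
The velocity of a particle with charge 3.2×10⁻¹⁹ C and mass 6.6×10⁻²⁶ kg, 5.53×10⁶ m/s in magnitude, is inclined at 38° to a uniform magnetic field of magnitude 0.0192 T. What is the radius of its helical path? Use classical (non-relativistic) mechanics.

v⊥ = v sinθ = 5.53×10⁶·sin38° ≈ 3.405×10⁶ m/s.
r = m v⊥/(|q|B) = (6.6×10⁻²⁶)(3.405×10⁶)/((3.2×10⁻¹⁹)(0.0192)) ≈ 36.6 m.

r ≈ 36.6 m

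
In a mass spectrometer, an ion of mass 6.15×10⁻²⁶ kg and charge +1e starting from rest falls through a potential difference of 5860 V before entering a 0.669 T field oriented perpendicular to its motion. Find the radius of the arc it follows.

Acceleration: |q|V = ½mv² ⇒ v = √(2|q|V/m) = √(2·1.602×10⁻¹⁹·5860/6.15×10⁻²⁶) ≈ 1.747×10⁵ m/s.
In the field: r = mv/(|q|B) = (6.15×10⁻²⁶)(1.747×10⁵)/((1.602×10⁻¹⁹)(0.669)) ≈ 0.100 m.

r ≈ 0.100 m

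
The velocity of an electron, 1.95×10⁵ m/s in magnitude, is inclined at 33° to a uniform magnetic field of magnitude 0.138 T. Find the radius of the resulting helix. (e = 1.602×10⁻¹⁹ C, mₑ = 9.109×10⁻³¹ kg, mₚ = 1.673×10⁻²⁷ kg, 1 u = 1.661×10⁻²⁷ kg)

r ≈ 4.38×10⁻⁶ m

v⊥ = v sinθ = 1.95×10⁵·sin33° ≈ 1.062×10⁵ m/s.
r = m v⊥/(|q|B) = (9.109×10⁻³¹)(1.062×10⁵)/((1.602×10⁻¹⁹)(0.138)) ≈ 4.38×10⁻⁶ m.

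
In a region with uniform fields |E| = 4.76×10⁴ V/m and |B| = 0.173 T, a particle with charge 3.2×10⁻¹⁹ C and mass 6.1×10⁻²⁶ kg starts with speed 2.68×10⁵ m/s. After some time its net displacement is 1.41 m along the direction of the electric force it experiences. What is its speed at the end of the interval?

v_f ≈ 8.81×10⁵ m/s

B does no work; ΔKE = |q|E d.
½mv_f² = ½mv₀² + |q|Ed = ½(6.1×10⁻²⁶)(2.68×10⁵)² + (3.2×10⁻¹⁹)(4.76×10⁴)(1.41) ≈ 2.191×10⁻¹⁵ J + 2.148×10⁻¹⁴ J ≈ 2.367×10⁻¹⁴ J.
v_f = √(2·2.367×10⁻¹⁴/6.1×10⁻²⁶) ≈ 8.81×10⁵ m/s.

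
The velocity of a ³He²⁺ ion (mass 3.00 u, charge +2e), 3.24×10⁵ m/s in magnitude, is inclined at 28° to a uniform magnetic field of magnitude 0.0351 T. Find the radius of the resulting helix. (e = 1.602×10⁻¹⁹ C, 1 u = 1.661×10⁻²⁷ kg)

r ≈ 0.0674 m

v⊥ = v sinθ = 3.24×10⁵·sin28° ≈ 1.521×10⁵ m/s.
r = m v⊥/(|q|B) = (4.983×10⁻²⁷)(1.521×10⁵)/((3.204×10⁻¹⁹)(0.0351)) ≈ 0.0674 m.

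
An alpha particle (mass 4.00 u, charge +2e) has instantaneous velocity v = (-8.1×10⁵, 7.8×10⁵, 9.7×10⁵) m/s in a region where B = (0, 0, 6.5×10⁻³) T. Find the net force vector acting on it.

v×B = (5070, 5260, 0) N/C.
F = q v×B = (3.204×10⁻¹⁹ C)·(5070, 5260, 0) = (1.62×10⁻¹⁵, 1.69×10⁻¹⁵, 0) N.

F ≈ (1.62×10⁻¹⁵, 1.69×10⁻¹⁵, 0) N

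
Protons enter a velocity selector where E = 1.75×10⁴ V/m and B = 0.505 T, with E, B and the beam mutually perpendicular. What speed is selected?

Straight-line motion ⇒ electric and magnetic forces cancel, so E = vB.
v = E/B = 1.75×10⁴/0.505 = 3.47×10⁴ m/s.

v = 3.47×10⁴ m/s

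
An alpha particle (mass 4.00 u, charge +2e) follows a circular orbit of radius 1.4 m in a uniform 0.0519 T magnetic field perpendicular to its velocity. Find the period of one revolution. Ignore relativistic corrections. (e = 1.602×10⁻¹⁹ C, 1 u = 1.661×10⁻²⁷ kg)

T ≈ 2.51×10⁻⁶ s

The cyclotron period depends only on m, q, B: T = 2πm/(|q|B).
T = 2π(6.644×10⁻²⁷)/((3.204×10⁻¹⁹)(0.0519)) ≈ 2.51×10⁻⁶ s.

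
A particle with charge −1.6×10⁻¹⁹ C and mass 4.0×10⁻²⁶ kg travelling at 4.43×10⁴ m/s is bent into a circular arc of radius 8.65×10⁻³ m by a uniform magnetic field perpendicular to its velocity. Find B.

B ≈ 1.28 T

From |q|vB = mv²/r, B = mv/(|q|r).
B = (4.0×10⁻²⁶)(4.43×10⁴)/((1.6×10⁻¹⁹)(8.65×10⁻³)) ≈ 1.28 T.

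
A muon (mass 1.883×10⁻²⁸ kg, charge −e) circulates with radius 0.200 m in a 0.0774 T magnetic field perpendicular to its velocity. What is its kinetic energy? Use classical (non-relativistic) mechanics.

v = |q|Br/m, then KE = ½mv² = (qBr)²/(2m).
v = (1.602×10⁻¹⁹)(0.0774)(0.200)/1.883×10⁻²⁸ ≈ 1.317×10⁷ m/s.
KE = ½(1.883×10⁻²⁸)(1.317×10⁷)² ≈ 1.63×10⁻¹⁴ J = 1.02×10⁵ eV.

KE ≈ 1.02×10⁵ eV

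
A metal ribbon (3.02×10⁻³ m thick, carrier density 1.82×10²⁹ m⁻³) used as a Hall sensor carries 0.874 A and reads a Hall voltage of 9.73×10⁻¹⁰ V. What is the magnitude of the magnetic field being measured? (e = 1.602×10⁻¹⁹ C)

B ≈ 0.0980 T

From V_H = IB/(n e t), B = V_H n e t / I.
B = (9.73×10⁻¹⁰)(1.82×10²⁹)(1.602×10⁻¹⁹)(3.02×10⁻³)/0.874 ≈ 0.0980 T.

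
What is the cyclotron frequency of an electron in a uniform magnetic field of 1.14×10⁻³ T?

f = |q|B/(2πm).
f = (1.602×10⁻¹⁹)(1.14×10⁻³)/(2π·9.109×10⁻³¹) ≈ 3.19×10⁷ Hz.

f ≈ 3.19×10⁷ Hz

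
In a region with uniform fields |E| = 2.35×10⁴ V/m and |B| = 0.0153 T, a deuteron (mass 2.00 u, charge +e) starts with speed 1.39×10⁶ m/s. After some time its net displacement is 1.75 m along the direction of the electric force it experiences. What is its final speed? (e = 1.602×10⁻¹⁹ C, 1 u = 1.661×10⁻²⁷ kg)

B does no work; ΔKE = |q|E d.
½mv_f² = ½mv₀² + |q|Ed = ½(3.322×10⁻²⁷)(1.39×10⁶)² + (1.602×10⁻¹⁹)(2.35×10⁴)(1.75) ≈ 3.209×10⁻¹⁵ J + 6.588×10⁻¹⁵ J ≈ 9.797×10⁻¹⁵ J.
v_f = √(2·9.797×10⁻¹⁵/3.322×10⁻²⁷) ≈ 2.43×10⁶ m/s.

v_f ≈ 2.43×10⁶ m/s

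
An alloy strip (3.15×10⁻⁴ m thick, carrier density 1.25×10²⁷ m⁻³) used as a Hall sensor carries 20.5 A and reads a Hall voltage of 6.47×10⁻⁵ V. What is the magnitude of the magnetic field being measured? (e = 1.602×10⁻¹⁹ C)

B ≈ 0.199 T

From V_H = IB/(n e t), B = V_H n e t / I.
B = (6.47×10⁻⁵)(1.25×10²⁷)(1.602×10⁻¹⁹)(3.15×10⁻⁴)/20.5 ≈ 0.199 T.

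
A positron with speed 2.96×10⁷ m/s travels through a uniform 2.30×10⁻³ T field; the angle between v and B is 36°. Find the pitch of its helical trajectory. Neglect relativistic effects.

v∥ = v cosθ = 2.96×10⁷·cos36° ≈ 2.395×10⁷ m/s.
T = 2πm/(|q|B) = 2π(9.109×10⁻³¹)/((1.602×10⁻¹⁹)(2.30×10⁻³)) ≈ 1.553×10⁻⁸ s.
pitch = v∥ T = (2.395×10⁷)(1.553×10⁻⁸) ≈ 0.372 m.

p ≈ 0.372 m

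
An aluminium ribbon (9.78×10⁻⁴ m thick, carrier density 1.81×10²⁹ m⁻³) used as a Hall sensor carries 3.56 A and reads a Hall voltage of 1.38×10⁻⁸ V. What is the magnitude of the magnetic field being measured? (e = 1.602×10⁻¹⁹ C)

From V_H = IB/(n e t), B = V_H n e t / I.
B = (1.38×10⁻⁸)(1.81×10²⁹)(1.602×10⁻¹⁹)(9.78×10⁻⁴)/3.56 ≈ 0.110 T.

B ≈ 0.110 T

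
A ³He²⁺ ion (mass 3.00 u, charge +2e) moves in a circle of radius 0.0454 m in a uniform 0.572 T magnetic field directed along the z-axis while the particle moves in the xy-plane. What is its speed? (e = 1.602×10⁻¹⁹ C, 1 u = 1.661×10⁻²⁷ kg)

From |q|vB = mv²/r, v = |q|Br/m.
v = (3.204×10⁻¹⁹)(0.572)(0.0454)/4.983×10⁻²⁷ ≈ 1.67×10⁶ m/s.

v ≈ 1.67×10⁶ m/s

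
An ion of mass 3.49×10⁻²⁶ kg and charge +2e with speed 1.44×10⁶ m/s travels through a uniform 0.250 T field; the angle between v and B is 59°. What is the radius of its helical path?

v⊥ = v sinθ = 1.44×10⁶·sin59° ≈ 1.234×10⁶ m/s.
r = m v⊥/(|q|B) = (3.49×10⁻²⁶)(1.234×10⁶)/((3.204×10⁻¹⁹)(0.250)) ≈ 0.538 m.

r ≈ 0.538 m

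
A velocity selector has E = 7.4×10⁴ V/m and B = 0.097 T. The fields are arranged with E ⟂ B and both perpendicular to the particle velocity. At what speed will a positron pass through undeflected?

v = 7.6×10⁵ m/s

Zero net Lorentz force requires |qE| = |q v×B|, i.e. E = vB.
v = E/B = 7.4×10⁴/0.097 = 7.6×10⁵ m/s.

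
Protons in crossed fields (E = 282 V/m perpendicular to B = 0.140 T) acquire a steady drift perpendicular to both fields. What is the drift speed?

v_d ≈ 2010 m/s

The E×B drift speed is v_d = E/B.
v_d = 282/0.140 = 2010 m/s.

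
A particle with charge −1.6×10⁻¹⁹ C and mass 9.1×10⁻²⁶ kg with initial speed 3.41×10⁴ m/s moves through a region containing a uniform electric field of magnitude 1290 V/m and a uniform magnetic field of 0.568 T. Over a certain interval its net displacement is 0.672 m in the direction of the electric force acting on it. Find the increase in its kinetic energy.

The magnetic force is always ⟂ v and does no work; only the electric force changes KE.
ΔKE = F_E · d = |q|E d = (1.6×10⁻¹⁹)(1290)(0.672) ≈ 1.39×10⁻¹⁶ J.

ΔKE ≈ 1.39×10⁻¹⁶ J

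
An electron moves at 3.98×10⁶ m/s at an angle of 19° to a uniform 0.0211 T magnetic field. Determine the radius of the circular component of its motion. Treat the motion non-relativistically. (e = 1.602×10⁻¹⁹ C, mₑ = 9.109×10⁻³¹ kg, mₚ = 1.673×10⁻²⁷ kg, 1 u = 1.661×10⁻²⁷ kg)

r ≈ 3.49×10⁻⁴ m

v⊥ = v sinθ = 3.98×10⁶·sin19° ≈ 1.296×10⁶ m/s.
r = m v⊥/(|q|B) = (9.109×10⁻³¹)(1.296×10⁶)/((1.602×10⁻¹⁹)(0.0211)) ≈ 3.49×10⁻⁴ m.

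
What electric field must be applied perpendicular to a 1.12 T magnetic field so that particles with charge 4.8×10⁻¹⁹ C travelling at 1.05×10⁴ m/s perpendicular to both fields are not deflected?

For straight-line motion qE = qvB, so E = vB.
E = 1.05×10⁴ × 1.12 = 1.18×10⁴ V/m.

E = 1.18×10⁴ V/m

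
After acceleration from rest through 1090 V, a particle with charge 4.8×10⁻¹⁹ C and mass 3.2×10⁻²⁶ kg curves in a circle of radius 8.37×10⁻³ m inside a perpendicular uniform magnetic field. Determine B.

v = √(2|q|V/m) = √(2·4.8×10⁻¹⁹·1090/3.2×10⁻²⁶) ≈ 1.808×10⁵ m/s.
B = mv/(|q|r) = (3.2×10⁻²⁶)(1.808×10⁵)/((4.8×10⁻¹⁹)(8.37×10⁻³)) ≈ 1.44 T.

B ≈ 1.44 T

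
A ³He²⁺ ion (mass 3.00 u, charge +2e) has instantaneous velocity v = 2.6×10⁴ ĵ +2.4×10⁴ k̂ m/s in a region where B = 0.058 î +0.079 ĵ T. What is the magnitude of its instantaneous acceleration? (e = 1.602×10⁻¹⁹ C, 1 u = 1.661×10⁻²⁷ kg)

|a| ≈ 1.80×10¹¹ m/s²

v×B = (-1900, 1390, -1510) N/C.
F = q v×B = (3.204×10⁻¹⁹ C)·(-1900, 1390, -1510) = (-6.07×10⁻¹⁶, 4.46×10⁻¹⁶, -4.83×10⁻¹⁶) N.
|a| = |F|/m = 8.952×10⁻¹⁶/4.983×10⁻²⁷ ≈ 1.80×10¹¹ m/s².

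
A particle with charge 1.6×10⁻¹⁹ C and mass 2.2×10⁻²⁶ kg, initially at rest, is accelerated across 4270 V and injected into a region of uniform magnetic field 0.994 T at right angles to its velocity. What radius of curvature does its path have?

Acceleration: |q|V = ½mv² ⇒ v = √(2|q|V/m) = √(2·1.6×10⁻¹⁹·4270/2.2×10⁻²⁶) ≈ 2.492×10⁵ m/s.
In the field: r = mv/(|q|B) = (2.2×10⁻²⁶)(2.492×10⁵)/((1.6×10⁻¹⁹)(0.994)) ≈ 0.0345 m.

r ≈ 0.0345 m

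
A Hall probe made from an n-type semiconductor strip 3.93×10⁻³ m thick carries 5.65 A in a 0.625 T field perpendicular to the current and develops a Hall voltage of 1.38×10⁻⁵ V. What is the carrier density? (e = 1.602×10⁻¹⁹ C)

n ≈ 4.06×10²⁶ m⁻³

From V_H = IB/(n e t), n = IB/(V_H e t).
n = (5.65)(0.625)/((1.38×10⁻⁵)(1.602×10⁻¹⁹)(3.93×10⁻³)) ≈ 4.06×10²⁶ m⁻³.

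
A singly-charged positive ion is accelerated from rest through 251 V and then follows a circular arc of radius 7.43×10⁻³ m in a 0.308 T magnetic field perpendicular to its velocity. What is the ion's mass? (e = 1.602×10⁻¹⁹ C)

Combine |q|V = ½mv² and r = mv/(|q|B): eliminate v to get m = qB²r²/(2V).
m = (1.602×10⁻¹⁹)(0.308)²(7.43×10⁻³)²/(2·251) ≈ 1.67×10⁻²⁷ kg.

m ≈ 1.67×10⁻²⁷ kg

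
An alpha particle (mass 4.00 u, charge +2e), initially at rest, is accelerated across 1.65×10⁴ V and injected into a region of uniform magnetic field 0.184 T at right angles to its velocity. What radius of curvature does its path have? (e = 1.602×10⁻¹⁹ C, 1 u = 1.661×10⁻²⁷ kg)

Acceleration: |q|V = ½mv² ⇒ v = √(2|q|V/m) = √(2·3.204×10⁻¹⁹·1.65×10⁴/6.644×10⁻²⁷) ≈ 1.262×10⁶ m/s.
In the field: r = mv/(|q|B) = (6.644×10⁻²⁷)(1.262×10⁶)/((3.204×10⁻¹⁹)(0.184)) ≈ 0.142 m.

r ≈ 0.142 m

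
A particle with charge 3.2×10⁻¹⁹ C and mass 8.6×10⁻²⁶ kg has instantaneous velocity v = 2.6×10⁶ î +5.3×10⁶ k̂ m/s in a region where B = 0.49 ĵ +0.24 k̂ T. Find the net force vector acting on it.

F ≈ (-8.31×10⁻¹³, -2.00×10⁻¹³, 4.08×10⁻¹³) N

v×B = (-2.60×10⁶, -6.24×10⁵, 1.27×10⁶) N/C.
F = q v×B = (3.2×10⁻¹⁹ C)·(-2.60×10⁶, -6.24×10⁵, 1.27×10⁶) = (-8.31×10⁻¹³, -2.00×10⁻¹³, 4.08×10⁻¹³) N.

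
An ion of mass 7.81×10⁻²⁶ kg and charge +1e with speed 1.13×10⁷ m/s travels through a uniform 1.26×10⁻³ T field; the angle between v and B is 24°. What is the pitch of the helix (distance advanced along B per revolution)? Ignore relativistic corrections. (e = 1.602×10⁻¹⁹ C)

v∥ = v cosθ = 1.13×10⁷·cos24° ≈ 1.032×10⁷ m/s.
T = 2πm/(|q|B) = 2π(7.81×10⁻²⁶)/((1.602×10⁻¹⁹)(1.26×10⁻³)) ≈ 2.431×10⁻³ s.
pitch = v∥ T = (1.032×10⁷)(2.431×10⁻³) ≈ 2.51×10⁴ m.

p ≈ 2.51×10⁴ m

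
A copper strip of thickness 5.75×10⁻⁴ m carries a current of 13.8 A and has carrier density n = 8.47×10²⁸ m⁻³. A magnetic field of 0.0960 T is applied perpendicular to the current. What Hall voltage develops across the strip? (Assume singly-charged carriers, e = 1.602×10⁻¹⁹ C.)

V_H = IB/(n e t).
V_H = (13.8)(0.0960)/((8.47×10²⁸)(1.602×10⁻¹⁹)(5.75×10⁻⁴)) ≈ 1.70×10⁻⁷ V.

V_H ≈ 1.70×10⁻⁷ V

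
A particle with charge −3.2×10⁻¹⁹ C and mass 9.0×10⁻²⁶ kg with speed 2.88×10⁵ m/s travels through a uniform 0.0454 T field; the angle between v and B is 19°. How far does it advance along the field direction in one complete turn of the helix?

p ≈ 10.6 m

v∥ = v cosθ = 2.88×10⁵·cos19° ≈ 2.723×10⁵ m/s.
T = 2πm/(|q|B) = 2π(9.0×10⁻²⁶)/((3.2×10⁻¹⁹)(0.0454)) ≈ 3.892×10⁻⁵ s.
pitch = v∥ T = (2.723×10⁵)(3.892×10⁻⁵) ≈ 10.6 m.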